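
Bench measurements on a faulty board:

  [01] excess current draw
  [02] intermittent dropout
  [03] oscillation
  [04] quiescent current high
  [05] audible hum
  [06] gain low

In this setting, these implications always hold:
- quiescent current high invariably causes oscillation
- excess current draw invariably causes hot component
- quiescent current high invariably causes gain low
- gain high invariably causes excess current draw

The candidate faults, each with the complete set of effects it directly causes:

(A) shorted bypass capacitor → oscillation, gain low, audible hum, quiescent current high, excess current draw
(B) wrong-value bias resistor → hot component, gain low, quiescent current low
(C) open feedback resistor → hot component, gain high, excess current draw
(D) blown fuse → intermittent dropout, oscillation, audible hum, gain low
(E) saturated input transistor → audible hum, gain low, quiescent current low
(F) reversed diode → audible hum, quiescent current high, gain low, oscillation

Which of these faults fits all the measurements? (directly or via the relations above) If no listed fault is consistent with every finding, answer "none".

none

Testing each hypothesis:
(A) shorted bypass capacitor — does not account for intermittent dropout
(B) wrong-value bias resistor — fails on excess current draw, intermittent dropout, oscillation, quiescent current high, audible hum (predicts quiescent current low, not quiescent current high)
(C) open feedback resistor — fails on intermittent dropout, oscillation, quiescent current high, audible hum, gain low (predicts gain high, not gain low)
(D) blown fuse — excess current draw -; intermittent dropout +; oscillation +; quiescent current high -; audible hum +; gain low +
(E) saturated input transistor — excess current draw -; intermittent dropout -; oscillation -; quiescent current high -; audible hum +; gain low +
(F) reversed diode — does not account for excess current draw, intermittent dropout
No candidate is consistent with all observations.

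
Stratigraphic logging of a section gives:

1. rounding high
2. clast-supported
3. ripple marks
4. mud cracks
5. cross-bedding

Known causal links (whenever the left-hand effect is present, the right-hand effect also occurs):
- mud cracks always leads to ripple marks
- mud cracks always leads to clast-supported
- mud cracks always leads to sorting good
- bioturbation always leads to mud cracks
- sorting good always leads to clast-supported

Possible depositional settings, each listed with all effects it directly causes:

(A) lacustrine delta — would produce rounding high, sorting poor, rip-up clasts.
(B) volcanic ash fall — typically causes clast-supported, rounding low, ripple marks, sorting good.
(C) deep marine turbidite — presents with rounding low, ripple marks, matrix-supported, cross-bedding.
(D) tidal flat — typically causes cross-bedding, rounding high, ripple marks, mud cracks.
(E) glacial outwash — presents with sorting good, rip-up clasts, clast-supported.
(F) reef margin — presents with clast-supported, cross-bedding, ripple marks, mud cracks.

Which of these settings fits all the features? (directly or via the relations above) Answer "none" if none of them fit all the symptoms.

For each candidate, compare predicted effects to what was observed:
(A) lacustrine delta — rounding high ✓; clast-supported ✗; ripple marks ✗; mud cracks ✗; cross-bedding ✗
(B) volcanic ash fall — rounding high ✗; clast-supported ✓; ripple marks ✓; mud cracks ✗; cross-bedding ✗
(C) deep marine turbidite — fails on rounding high, clast-supported, mud cracks (predicts rounding low, not rounding high; predicts matrix-supported, not clast-supported)
(D) tidal flat — accounts for every observation (clast-supported through mud cracks → clast-supported)
(E) glacial outwash — does not account for rounding high, ripple marks, mud cracks, cross-bedding
(F) reef margin — rounding high ✗; clast-supported ✓; ripple marks ✓; mud cracks ✓; cross-bedding ✓
(D) is the only candidate with no mismatches.

D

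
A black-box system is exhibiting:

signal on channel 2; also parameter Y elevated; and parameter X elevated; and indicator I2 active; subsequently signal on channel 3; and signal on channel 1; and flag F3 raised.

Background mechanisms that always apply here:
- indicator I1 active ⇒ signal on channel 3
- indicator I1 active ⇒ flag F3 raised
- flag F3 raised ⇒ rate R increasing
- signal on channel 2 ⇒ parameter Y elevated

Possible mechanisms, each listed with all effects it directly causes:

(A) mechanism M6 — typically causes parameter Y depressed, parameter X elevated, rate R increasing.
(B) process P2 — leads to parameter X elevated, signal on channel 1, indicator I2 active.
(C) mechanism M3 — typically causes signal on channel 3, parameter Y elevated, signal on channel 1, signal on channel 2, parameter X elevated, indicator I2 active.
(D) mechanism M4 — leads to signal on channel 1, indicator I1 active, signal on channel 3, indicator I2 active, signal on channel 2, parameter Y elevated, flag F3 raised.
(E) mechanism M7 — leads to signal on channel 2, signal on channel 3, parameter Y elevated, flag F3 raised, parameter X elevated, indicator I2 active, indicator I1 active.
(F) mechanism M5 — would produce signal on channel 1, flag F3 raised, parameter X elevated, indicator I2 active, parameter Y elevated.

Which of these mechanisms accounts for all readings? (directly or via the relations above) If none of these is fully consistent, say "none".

none

Checking each candidate against the observations:
(A) mechanism M6 — fails on signal on channel 2, parameter Y elevated, indicator I2 active, signal on channel 3, signal on channel 1, flag F3 raised (predicts parameter Y depressed, not parameter Y elevated)
(B) process P2 — does not account for signal on channel 2, parameter Y elevated, signal on channel 3, flag F3 raised
(C) mechanism M3 — signal on channel 2 yes; parameter Y elevated yes; parameter X elevated yes; indicator I2 active yes; signal on channel 3 yes; signal on channel 1 yes; flag F3 raised NO
(D) mechanism M4 — does not account for parameter X elevated
(E) mechanism M7 — signal on channel 2 yes; parameter Y elevated yes; parameter X elevated yes; indicator I2 active yes; signal on channel 3 yes; signal on channel 1 NO; flag F3 raised yes
(F) mechanism M5 — does not account for signal on channel 2, signal on channel 3
Every candidate fails on at least one observation.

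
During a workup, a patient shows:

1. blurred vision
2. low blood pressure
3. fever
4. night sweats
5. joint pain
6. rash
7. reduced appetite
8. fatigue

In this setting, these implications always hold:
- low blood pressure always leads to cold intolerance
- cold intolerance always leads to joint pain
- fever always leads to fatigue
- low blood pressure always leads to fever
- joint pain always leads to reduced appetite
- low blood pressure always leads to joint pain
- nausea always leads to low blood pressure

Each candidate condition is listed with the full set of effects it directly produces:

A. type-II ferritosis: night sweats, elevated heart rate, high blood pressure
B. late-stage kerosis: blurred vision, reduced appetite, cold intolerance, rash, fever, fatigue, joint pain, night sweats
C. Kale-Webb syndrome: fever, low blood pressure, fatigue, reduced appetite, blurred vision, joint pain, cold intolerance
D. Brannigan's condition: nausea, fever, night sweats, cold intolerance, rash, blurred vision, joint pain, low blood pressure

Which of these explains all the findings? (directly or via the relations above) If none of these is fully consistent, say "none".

Per-candidate check:
(A) type-II ferritosis — fails on blurred vision, low blood pressure, fever, joint pain, rash, reduced appetite, fatigue (predicts high blood pressure, not low blood pressure)
(B) late-stage kerosis — does not account for low blood pressure
(C) Kale-Webb syndrome — does not account for night sweats, rash
(D) Brannigan's condition — blurred vision +; low blood pressure +; fever +; night sweats +; joint pain +; rash +; reduced appetite + (by joint pain → reduced appetite); fatigue + (by fever → fatigue)
(D) alone accounts for all the evidence.

D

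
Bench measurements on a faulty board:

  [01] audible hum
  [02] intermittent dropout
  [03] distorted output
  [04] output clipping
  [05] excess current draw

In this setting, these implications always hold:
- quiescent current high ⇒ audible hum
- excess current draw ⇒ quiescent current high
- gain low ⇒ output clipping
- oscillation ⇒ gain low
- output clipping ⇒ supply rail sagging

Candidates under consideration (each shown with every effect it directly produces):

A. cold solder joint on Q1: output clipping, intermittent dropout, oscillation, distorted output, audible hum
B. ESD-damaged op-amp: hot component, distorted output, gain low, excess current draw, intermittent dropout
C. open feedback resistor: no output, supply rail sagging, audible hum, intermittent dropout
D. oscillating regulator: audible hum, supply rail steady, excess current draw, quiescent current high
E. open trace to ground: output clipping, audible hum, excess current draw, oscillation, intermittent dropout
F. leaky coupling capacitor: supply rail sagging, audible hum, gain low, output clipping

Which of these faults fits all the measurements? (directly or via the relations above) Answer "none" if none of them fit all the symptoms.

B

Per-candidate check:
(A) cold solder joint on Q1 — does not account for excess current draw
(B) ESD-damaged op-amp — accounts for every observation (audible hum through excess current draw → quiescent current high → audible hum)
(C) open feedback resistor — audible hum match; intermittent dropout match; distorted output miss; output clipping miss; excess current draw miss
(D) oscillating regulator — audible hum match; intermittent dropout miss; distorted output miss; output clipping miss; excess current draw match
(E) open trace to ground — does not account for distorted output
(F) leaky coupling capacitor — does not account for intermittent dropout, distorted output, excess current draw
(B) is the only candidate with no mismatches.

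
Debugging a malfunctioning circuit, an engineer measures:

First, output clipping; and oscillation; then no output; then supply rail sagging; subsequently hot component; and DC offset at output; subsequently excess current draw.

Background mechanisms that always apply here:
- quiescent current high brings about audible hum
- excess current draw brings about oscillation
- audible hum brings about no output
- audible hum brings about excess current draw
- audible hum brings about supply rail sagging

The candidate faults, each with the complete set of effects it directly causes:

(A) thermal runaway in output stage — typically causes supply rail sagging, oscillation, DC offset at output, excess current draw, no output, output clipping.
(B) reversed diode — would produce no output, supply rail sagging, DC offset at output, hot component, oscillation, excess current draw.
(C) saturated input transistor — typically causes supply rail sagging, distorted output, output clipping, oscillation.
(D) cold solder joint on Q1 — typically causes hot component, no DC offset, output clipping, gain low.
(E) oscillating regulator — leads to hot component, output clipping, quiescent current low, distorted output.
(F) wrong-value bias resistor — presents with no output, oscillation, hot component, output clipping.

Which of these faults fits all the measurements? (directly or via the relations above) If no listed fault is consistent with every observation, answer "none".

Per-candidate check:
(A) thermal runaway in output stage — output clipping match; oscillation match; no output match; supply rail sagging match; hot component miss; DC offset at output match; excess current draw match
(B) reversed diode — output clipping miss; oscillation match; no output match; supply rail sagging match; hot component match; DC offset at output match; excess current draw match
(C) saturated input transistor — output clipping match; oscillation match; no output miss; supply rail sagging match; hot component miss; DC offset at output miss; excess current draw miss
(D) cold solder joint on Q1 — fails on oscillation, no output, supply rail sagging, DC offset at output, excess current draw (predicts no DC offset, not DC offset at output)
(E) oscillating regulator — output clipping match; oscillation miss; no output miss; supply rail sagging miss; hot component match; DC offset at output miss; excess current draw miss
(F) wrong-value bias resistor — output clipping match; oscillation match; no output match; supply rail sagging miss; hot component match; DC offset at output miss; excess current draw miss
Every candidate fails on at least one observation.

none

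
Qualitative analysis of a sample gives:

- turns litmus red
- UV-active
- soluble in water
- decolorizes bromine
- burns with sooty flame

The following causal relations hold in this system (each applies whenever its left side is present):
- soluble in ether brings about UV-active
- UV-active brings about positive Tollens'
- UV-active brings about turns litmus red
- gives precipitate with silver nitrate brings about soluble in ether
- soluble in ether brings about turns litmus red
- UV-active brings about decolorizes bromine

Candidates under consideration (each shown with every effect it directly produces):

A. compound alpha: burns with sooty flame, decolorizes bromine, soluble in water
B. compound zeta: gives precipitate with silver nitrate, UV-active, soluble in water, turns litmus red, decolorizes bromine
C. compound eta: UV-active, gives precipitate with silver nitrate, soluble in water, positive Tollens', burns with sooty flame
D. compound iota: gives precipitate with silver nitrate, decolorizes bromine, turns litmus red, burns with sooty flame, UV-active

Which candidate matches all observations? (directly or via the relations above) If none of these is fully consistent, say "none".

C

Per-candidate check:
(A) compound alpha — turns litmus red -; UV-active -; soluble in water +; decolorizes bromine +; burns with sooty flame +
(B) compound zeta — turns litmus red +; UV-active +; soluble in water +; decolorizes bromine +; burns with sooty flame -
(C) compound eta — accounts for every observation (turns litmus red through UV-active → turns litmus red)
(D) compound iota — turns litmus red +; UV-active +; soluble in water -; decolorizes bromine +; burns with sooty flame +
(C) alone accounts for all the evidence.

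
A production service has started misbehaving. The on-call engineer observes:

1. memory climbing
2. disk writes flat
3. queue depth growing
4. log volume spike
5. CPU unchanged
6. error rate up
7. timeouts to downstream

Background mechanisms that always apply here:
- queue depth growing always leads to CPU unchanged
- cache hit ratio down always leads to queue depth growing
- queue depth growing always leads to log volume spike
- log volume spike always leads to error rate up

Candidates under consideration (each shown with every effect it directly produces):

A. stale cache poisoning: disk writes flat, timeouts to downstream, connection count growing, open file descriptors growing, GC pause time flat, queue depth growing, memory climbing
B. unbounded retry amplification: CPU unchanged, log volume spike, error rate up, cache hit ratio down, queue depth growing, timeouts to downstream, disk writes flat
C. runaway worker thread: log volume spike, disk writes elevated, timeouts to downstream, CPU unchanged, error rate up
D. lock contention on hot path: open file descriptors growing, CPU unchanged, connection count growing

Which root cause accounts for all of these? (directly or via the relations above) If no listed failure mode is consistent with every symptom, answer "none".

A

For each candidate, compare predicted effects to what was observed:
(A) stale cache poisoning — accounts for every observation (log volume spike by queue depth growing → log volume spike)
(B) unbounded retry amplification — memory climbing ✗; disk writes flat ✓; queue depth growing ✓; log volume spike ✓; CPU unchanged ✓; error rate up ✓; timeouts to downstream ✓
(C) runaway worker thread — memory climbing ✗; disk writes flat ✗; queue depth growing ✗; log volume spike ✓; CPU unchanged ✓; error rate up ✓; timeouts to downstream ✓
(D) lock contention on hot path — memory climbing ✗; disk writes flat ✗; queue depth growing ✗; log volume spike ✗; CPU unchanged ✓; error rate up ✗; timeouts to downstream ✗
(A) alone accounts for all the evidence.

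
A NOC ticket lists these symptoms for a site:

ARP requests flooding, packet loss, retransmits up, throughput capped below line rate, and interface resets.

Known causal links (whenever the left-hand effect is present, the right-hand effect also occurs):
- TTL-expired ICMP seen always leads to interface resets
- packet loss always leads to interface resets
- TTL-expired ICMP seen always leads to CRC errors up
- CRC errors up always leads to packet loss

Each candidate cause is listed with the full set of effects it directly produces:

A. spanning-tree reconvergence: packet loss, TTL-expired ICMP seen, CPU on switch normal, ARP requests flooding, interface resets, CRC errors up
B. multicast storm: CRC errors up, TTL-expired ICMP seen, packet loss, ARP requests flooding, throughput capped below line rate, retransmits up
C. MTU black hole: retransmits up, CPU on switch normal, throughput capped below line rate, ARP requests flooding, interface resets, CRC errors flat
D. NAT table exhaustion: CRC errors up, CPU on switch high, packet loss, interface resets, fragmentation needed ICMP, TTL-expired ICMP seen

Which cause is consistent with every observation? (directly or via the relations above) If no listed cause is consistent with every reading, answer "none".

B

For each candidate, compare predicted effects to what was observed:
(A) spanning-tree reconvergence — ARP requests flooding +; packet loss +; retransmits up -; throughput capped below line rate -; interface resets +
(B) multicast storm — ARP requests flooding +; packet loss +; retransmits up +; throughput capped below line rate +; interface resets + (through packet loss → interface resets)
(C) MTU black hole — does not account for packet loss
(D) NAT table exhaustion — ARP requests flooding -; packet loss +; retransmits up -; throughput capped below line rate -; interface resets +
Only (B) is consistent with every observation.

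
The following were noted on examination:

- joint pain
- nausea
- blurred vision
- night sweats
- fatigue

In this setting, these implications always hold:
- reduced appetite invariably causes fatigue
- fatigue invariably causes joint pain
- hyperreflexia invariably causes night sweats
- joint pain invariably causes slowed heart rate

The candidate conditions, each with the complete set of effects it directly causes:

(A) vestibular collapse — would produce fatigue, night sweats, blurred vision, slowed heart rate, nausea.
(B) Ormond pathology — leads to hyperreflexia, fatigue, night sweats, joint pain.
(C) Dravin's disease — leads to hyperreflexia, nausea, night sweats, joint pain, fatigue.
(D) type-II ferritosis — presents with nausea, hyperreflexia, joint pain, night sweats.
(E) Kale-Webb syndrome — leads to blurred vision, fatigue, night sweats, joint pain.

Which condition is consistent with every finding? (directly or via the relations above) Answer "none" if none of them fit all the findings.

Testing each hypothesis:
(A) vestibular collapse — accounts for every observation (joint pain by fatigue → joint pain)
(B) Ormond pathology — joint pain +; nausea -; blurred vision -; night sweats +; fatigue +
(C) Dravin's disease — joint pain +; nausea +; blurred vision -; night sweats +; fatigue +
(D) type-II ferritosis — joint pain +; nausea +; blurred vision -; night sweats +; fatigue -
(E) Kale-Webb syndrome — does not account for nausea
(A) is the only candidate with no mismatches.

A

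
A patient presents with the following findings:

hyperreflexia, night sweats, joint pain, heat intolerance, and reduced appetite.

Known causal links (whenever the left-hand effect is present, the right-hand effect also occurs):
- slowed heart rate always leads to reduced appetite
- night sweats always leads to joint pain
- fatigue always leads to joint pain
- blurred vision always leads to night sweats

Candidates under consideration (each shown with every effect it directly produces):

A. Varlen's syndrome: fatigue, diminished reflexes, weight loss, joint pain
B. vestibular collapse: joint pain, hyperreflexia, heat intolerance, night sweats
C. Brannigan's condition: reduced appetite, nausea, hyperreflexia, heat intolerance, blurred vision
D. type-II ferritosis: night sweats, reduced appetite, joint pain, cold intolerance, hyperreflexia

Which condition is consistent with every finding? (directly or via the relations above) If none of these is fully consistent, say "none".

C

Per-candidate check:
(A) Varlen's syndrome — fails on hyperreflexia, night sweats, heat intolerance, reduced appetite (predicts diminished reflexes, not hyperreflexia)
(B) vestibular collapse — hyperreflexia yes; night sweats yes; joint pain yes; heat intolerance yes; reduced appetite NO
(C) Brannigan's condition — accounts for every observation (night sweats through blurred vision → night sweats)
(D) type-II ferritosis — fails on heat intolerance (predicts cold intolerance, not heat intolerance)
(C) is the only candidate with no mismatches.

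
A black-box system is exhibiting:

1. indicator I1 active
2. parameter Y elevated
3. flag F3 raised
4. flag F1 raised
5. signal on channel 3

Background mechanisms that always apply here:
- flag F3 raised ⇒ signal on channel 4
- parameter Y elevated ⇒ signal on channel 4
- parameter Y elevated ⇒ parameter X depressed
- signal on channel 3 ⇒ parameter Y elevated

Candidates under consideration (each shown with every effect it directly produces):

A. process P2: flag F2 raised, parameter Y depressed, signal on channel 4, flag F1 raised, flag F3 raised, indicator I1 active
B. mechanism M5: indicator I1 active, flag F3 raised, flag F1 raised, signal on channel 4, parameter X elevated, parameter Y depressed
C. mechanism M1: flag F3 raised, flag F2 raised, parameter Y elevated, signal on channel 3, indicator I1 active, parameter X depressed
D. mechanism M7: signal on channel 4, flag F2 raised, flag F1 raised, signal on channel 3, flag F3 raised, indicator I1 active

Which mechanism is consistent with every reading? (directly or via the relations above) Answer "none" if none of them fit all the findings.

For each candidate, compare predicted effects to what was observed:
(A) process P2 — indicator I1 active yes; parameter Y elevated NO; flag F3 raised yes; flag F1 raised yes; signal on channel 3 NO
(B) mechanism M5 — fails on parameter Y elevated, signal on channel 3 (predicts parameter Y depressed, not parameter Y elevated)
(C) mechanism M1 — indicator I1 active yes; parameter Y elevated yes; flag F3 raised yes; flag F1 raised NO; signal on channel 3 yes
(D) mechanism M7 — indicator I1 active yes; parameter Y elevated yes (via signal on channel 3 → parameter Y elevated); flag F3 raised yes; flag F1 raised yes; signal on channel 3 yes
(D) alone accounts for all the evidence.

D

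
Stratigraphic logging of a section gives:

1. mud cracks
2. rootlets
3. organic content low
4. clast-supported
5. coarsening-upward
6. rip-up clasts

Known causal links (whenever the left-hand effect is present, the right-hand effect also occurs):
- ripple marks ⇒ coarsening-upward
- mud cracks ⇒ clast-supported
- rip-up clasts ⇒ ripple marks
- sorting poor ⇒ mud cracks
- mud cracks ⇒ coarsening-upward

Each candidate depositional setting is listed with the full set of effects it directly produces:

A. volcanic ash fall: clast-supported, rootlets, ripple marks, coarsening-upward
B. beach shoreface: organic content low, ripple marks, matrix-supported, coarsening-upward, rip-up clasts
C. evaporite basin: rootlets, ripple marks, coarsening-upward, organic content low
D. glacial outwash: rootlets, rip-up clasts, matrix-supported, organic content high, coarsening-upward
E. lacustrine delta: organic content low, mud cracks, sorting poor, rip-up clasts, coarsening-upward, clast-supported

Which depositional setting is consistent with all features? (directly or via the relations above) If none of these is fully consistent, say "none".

none

For each candidate, compare predicted effects to what was observed:
(A) volcanic ash fall — mud cracks miss; rootlets match; organic content low miss; clast-supported match; coarsening-upward match; rip-up clasts miss
(B) beach shoreface — fails on mud cracks, rootlets, clast-supported (predicts matrix-supported, not clast-supported)
(C) evaporite basin — does not account for mud cracks, clast-supported, rip-up clasts
(D) glacial outwash — fails on mud cracks, organic content low, clast-supported (predicts organic content high, not organic content low; predicts matrix-supported, not clast-supported)
(E) lacustrine delta — does not account for rootlets
Every candidate fails on at least one observation.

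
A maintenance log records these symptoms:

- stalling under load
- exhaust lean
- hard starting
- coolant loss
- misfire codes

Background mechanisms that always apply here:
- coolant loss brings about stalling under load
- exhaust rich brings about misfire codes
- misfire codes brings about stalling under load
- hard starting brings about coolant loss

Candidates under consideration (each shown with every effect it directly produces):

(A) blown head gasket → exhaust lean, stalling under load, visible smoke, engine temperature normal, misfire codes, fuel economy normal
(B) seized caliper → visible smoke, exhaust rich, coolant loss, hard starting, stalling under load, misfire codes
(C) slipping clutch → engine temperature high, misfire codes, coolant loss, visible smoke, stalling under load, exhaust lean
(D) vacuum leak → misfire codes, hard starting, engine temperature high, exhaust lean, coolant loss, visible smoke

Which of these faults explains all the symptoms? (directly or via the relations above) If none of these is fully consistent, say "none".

D

For each candidate, compare predicted effects to what was observed:
(A) blown head gasket — stalling under load match; exhaust lean match; hard starting miss; coolant loss miss; misfire codes match
(B) seized caliper — stalling under load match; exhaust lean miss; hard starting match; coolant loss match; misfire codes match
(C) slipping clutch — does not account for hard starting
(D) vacuum leak — accounts for every observation (stalling under load through misfire codes → stalling under load)
(D) is the only candidate with no mismatches.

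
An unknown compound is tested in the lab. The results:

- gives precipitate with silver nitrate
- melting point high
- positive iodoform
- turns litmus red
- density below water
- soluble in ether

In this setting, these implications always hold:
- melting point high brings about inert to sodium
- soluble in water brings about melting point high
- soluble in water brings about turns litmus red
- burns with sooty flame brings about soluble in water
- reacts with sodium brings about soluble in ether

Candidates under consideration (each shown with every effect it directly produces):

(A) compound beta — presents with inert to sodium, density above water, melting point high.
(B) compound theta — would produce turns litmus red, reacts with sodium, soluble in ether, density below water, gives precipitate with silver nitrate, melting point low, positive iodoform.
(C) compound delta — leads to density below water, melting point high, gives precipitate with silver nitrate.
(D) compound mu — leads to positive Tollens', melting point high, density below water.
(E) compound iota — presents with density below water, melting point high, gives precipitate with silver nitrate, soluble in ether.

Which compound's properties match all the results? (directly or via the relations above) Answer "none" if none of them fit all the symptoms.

none

For each candidate, compare predicted effects to what was observed:
(A) compound beta — gives precipitate with silver nitrate -; melting point high +; positive iodoform -; turns litmus red -; density below water -; soluble in ether -
(B) compound theta — fails on melting point high (predicts melting point low, not melting point high)
(C) compound delta — does not account for positive iodoform, turns litmus red, soluble in ether
(D) compound mu — does not account for gives precipitate with silver nitrate, positive iodoform, turns litmus red, soluble in ether
(E) compound iota — gives precipitate with silver nitrate +; melting point high +; positive iodoform -; turns litmus red -; density below water +; soluble in ether +
No candidate is consistent with all observations.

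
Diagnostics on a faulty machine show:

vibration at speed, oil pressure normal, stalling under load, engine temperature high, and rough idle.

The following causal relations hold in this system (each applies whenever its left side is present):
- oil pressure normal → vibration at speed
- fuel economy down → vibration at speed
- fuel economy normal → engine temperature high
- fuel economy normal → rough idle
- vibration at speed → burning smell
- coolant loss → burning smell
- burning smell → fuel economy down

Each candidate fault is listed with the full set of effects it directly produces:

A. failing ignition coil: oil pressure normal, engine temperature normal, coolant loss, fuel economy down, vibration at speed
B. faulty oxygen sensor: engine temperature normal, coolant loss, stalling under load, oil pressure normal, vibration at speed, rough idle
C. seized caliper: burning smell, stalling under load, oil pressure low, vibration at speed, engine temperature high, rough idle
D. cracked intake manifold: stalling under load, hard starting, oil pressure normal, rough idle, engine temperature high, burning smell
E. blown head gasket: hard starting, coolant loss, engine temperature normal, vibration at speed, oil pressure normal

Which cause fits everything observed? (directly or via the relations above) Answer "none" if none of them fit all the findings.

Testing each hypothesis:
(A) failing ignition coil — fails on stalling under load, engine temperature high, rough idle (predicts engine temperature normal, not engine temperature high)
(B) faulty oxygen sensor — vibration at speed match; oil pressure normal match; stalling under load match; engine temperature high miss; rough idle match
(C) seized caliper — fails on oil pressure normal (predicts oil pressure low, not oil pressure normal)
(D) cracked intake manifold — accounts for every observation (vibration at speed by oil pressure normal → vibration at speed)
(E) blown head gasket — vibration at speed match; oil pressure normal match; stalling under load miss; engine temperature high miss; rough idle miss
Only (D) is consistent with every observation.

D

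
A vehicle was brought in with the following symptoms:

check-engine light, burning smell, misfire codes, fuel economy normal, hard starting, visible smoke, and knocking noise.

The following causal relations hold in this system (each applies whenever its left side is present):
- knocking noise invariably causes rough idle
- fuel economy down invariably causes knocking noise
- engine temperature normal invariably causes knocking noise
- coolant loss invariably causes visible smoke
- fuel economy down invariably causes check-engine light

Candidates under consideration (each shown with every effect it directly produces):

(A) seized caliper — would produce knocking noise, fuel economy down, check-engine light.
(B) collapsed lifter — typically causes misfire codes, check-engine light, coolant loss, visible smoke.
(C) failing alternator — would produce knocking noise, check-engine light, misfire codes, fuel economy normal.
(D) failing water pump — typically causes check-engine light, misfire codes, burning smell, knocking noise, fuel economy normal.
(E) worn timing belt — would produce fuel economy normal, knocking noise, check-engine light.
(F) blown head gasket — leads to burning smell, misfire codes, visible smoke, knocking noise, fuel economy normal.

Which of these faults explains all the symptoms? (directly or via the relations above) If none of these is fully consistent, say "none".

none

Testing each hypothesis:
(A) seized caliper — fails on burning smell, misfire codes, fuel economy normal, hard starting, visible smoke (predicts fuel economy down, not fuel economy normal)
(B) collapsed lifter — check-engine light match; burning smell miss; misfire codes match; fuel economy normal miss; hard starting miss; visible smoke match; knocking noise miss
(C) failing alternator — check-engine light match; burning smell miss; misfire codes match; fuel economy normal match; hard starting miss; visible smoke miss; knocking noise match
(D) failing water pump — does not account for hard starting, visible smoke
(E) worn timing belt — does not account for burning smell, misfire codes, hard starting, visible smoke
(F) blown head gasket — does not account for check-engine light, hard starting
None of the listed candidates fits everything.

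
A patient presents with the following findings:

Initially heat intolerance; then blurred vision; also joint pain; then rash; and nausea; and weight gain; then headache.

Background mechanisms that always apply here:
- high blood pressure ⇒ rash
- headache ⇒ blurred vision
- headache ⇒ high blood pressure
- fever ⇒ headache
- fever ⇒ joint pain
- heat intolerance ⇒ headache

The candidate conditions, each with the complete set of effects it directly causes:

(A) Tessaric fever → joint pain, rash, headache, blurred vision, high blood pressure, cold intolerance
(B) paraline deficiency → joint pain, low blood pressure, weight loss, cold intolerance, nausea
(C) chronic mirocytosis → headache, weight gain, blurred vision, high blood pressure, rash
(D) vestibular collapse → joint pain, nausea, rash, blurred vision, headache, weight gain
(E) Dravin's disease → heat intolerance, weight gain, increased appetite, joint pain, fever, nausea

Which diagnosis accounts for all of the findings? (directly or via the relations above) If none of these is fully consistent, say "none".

For each candidate, compare predicted effects to what was observed:
(A) Tessaric fever — fails on heat intolerance, nausea, weight gain (predicts cold intolerance, not heat intolerance)
(B) paraline deficiency — fails on heat intolerance, blurred vision, rash, weight gain, headache (predicts cold intolerance, not heat intolerance; predicts weight loss, not weight gain)
(C) chronic mirocytosis — heat intolerance ✗; blurred vision ✓; joint pain ✗; rash ✓; nausea ✗; weight gain ✓; headache ✓
(D) vestibular collapse — heat intolerance ✗; blurred vision ✓; joint pain ✓; rash ✓; nausea ✓; weight gain ✓; headache ✓
(E) Dravin's disease — heat intolerance ✓; blurred vision ✓ (by heat intolerance → headache → blurred vision); joint pain ✓; rash ✓ (by heat intolerance → headache → high blood pressure → rash); nausea ✓; weight gain ✓; headache ✓ (by heat intolerance → headache)
Only (E) is consistent with every observation.

E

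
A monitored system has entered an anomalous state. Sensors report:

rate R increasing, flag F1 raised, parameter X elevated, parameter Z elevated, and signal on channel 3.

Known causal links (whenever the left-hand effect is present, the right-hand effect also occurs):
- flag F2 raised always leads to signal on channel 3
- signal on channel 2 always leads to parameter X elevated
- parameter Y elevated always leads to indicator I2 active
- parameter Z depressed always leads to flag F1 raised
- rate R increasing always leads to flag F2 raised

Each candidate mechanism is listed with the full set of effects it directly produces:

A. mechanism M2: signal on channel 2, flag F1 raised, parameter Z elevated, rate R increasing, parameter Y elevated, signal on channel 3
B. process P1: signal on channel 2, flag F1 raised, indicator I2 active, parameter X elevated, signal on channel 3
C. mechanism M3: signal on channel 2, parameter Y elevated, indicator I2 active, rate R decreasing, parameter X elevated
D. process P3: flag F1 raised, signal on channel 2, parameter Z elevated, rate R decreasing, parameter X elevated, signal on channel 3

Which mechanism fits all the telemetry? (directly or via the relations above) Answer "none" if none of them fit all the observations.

Checking each candidate against the observations:
(A) mechanism M2 — accounts for every observation (parameter X elevated through signal on channel 2 → parameter X elevated)
(B) process P1 — rate R increasing NO; flag F1 raised yes; parameter X elevated yes; parameter Z elevated NO; signal on channel 3 yes
(C) mechanism M3 — fails on rate R increasing, flag F1 raised, parameter Z elevated, signal on channel 3 (predicts rate R decreasing, not rate R increasing)
(D) process P3 — fails on rate R increasing (predicts rate R decreasing, not rate R increasing)
Only (A) is consistent with every observation.

A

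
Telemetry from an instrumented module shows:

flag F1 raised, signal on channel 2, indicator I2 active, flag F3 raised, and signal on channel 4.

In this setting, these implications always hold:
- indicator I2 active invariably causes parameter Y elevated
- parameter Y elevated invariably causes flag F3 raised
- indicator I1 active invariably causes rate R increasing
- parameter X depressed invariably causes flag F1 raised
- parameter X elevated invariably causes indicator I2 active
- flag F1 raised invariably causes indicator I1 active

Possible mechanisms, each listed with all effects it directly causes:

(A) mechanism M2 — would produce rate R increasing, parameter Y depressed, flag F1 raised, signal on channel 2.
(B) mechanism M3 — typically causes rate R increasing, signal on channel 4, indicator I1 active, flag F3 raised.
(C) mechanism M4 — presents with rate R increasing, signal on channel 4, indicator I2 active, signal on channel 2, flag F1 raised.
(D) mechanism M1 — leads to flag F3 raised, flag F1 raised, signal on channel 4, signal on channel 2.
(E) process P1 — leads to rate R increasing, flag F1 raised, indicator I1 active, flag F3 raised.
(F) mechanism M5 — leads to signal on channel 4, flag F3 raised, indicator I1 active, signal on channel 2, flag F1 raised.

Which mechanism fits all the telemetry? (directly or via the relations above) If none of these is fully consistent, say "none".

C

Testing each hypothesis:
(A) mechanism M2 — flag F1 raised match; signal on channel 2 match; indicator I2 active miss; flag F3 raised miss; signal on channel 4 miss
(B) mechanism M3 — does not account for flag F1 raised, signal on channel 2, indicator I2 active
(C) mechanism M4 — accounts for every observation (flag F3 raised via indicator I2 active → parameter Y elevated → flag F3 raised)
(D) mechanism M1 — does not account for indicator I2 active
(E) process P1 — flag F1 raised match; signal on channel 2 miss; indicator I2 active miss; flag F3 raised match; signal on channel 4 miss
(F) mechanism M5 — does not account for indicator I2 active
(C) alone accounts for all the evidence.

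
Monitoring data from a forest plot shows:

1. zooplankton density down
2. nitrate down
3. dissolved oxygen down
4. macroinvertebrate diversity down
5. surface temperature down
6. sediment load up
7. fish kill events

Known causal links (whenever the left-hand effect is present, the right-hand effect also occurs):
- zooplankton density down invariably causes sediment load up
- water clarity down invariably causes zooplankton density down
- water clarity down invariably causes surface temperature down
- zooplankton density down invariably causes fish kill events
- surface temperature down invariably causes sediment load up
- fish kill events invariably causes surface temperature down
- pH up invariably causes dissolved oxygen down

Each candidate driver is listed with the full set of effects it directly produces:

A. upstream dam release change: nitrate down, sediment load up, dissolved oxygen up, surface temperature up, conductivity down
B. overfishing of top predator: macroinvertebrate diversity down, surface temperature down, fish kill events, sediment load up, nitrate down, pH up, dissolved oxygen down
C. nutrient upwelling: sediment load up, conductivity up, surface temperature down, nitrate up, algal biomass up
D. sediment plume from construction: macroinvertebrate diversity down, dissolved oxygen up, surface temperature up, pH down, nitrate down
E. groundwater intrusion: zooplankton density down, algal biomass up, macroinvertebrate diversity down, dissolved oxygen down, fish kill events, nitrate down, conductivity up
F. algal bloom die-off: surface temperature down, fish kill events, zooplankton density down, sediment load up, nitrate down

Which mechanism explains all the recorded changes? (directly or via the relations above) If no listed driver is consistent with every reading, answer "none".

E

For each candidate, compare predicted effects to what was observed:
(A) upstream dam release change — fails on zooplankton density down, dissolved oxygen down, macroinvertebrate diversity down, surface temperature down, fish kill events (predicts dissolved oxygen up, not dissolved oxygen down; predicts surface temperature up, not surface temperature down)
(B) overfishing of top predator — does not account for zooplankton density down
(C) nutrient upwelling — fails on zooplankton density down, nitrate down, dissolved oxygen down, macroinvertebrate diversity down, fish kill events (predicts nitrate up, not nitrate down)
(D) sediment plume from construction — fails on zooplankton density down, dissolved oxygen down, surface temperature down, sediment load up, fish kill events (predicts dissolved oxygen up, not dissolved oxygen down; predicts surface temperature up, not surface temperature down)
(E) groundwater intrusion — accounts for every observation (surface temperature down through fish kill events → surface temperature down)
(F) algal bloom die-off — zooplankton density down yes; nitrate down yes; dissolved oxygen down NO; macroinvertebrate diversity down NO; surface temperature down yes; sediment load up yes; fish kill events yes
(E) is the only candidate with no mismatches.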